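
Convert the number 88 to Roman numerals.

Convert 88 to Roman numerals:
  88 contains 1×50 (L)
  38 contains 3×10 (XXX)
  8 contains 1×5 (V)
  3 contains 3×1 (III)

LXXXVIII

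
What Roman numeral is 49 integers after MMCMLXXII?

MMCMLXXII = 2972
2972 + 49 = 3021

MMMXXI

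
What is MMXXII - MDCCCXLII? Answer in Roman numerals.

MMXXII = 2022
MDCCCXLII = 1842
2022 - 1842 = 180

CLXXX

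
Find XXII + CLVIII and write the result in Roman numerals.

XXII = 22
CLVIII = 158
22 + 158 = 180

CLXXX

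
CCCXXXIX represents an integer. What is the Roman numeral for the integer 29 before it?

CCCXXXIX = 339
339 - 29 = 310

CCCX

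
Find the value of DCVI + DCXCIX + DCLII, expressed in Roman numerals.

DCVI = 606, DCXCIX = 699, DCLII = 652
606 + 699 = 1305
1305 + 652 = 1957

MCMLVII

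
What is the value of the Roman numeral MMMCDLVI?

MMMCDLVI: M=1000, M=1000, M=1000, CD=400, L=50, V=5, I=1
1000 + 1000 + 1000 + 400 + 50 + 5 + 1 = 3456

3456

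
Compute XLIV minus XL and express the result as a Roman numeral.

XLIV = 44
XL = 40
44 - 40 = 4

IV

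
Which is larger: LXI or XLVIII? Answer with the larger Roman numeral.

LXI = 61
XLVIII = 48
61 is larger

LXI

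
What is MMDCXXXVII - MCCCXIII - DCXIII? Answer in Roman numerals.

MMDCXXXVII = 2637, MCCCXIII = 1313, DCXIII = 613
2637 - 1313 = 1324
1324 - 613 = 711

DCCXI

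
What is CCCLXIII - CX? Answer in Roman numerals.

CCCLXIII = 363
CX = 110
363 - 110 = 253

CCLIII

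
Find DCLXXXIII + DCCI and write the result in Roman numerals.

DCLXXXIII = 683
DCCI = 701
683 + 701 = 1384

MCCCLXXXIV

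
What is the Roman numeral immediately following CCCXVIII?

CCCXVIII = 318, so the next integer is 318 + 1 = 319

CCCXIX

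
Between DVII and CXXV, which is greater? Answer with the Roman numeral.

DVII = 507
CXXV = 125
507 is larger

DVII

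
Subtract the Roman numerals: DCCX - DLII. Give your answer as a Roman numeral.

DCCX = 710
DLII = 552
710 - 552 = 158

CLVIII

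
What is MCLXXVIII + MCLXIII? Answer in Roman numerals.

MCLXXVIII = 1178
MCLXIII = 1163
1178 + 1163 = 2341

MMCCCXLI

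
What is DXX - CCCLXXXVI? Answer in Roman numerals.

DXX = 520
CCCLXXXVI = 386
520 - 386 = 134

CXXXIV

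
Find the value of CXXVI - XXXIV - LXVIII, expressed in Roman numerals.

CXXVI = 126, XXXIV = 34, LXVIII = 68
126 - 34 = 92
92 - 68 = 24

XXIV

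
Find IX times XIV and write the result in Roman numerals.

IX = 9
XIV = 14
9 × 14 = 126

CXXVI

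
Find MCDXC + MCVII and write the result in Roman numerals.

MCDXC = 1490
MCVII = 1107
1490 + 1107 = 2597

MMDXCVII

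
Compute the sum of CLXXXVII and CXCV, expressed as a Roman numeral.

CLXXXVII = 187
CXCV = 195
187 + 195 = 382

CCCLXXXII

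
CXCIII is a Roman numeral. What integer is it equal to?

CXCIII: C=100, XC=90, I=1, I=1, I=1
100 + 90 + 1 + 1 + 1 = 193

193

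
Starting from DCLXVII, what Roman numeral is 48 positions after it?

DCLXVII = 667
667 + 48 = 715

DCCXV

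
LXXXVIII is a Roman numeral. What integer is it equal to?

LXXXVIII: L=50, X=10, X=10, X=10, V=5, I=1, I=1, I=1
50 + 10 + 10 + 10 + 5 + 1 + 1 + 1 = 88

88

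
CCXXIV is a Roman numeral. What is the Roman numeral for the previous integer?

CCXXIV = 224; previous is 223

CCXXIII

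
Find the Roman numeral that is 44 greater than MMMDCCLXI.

MMMDCCLXI = 3761
3761 + 44 = 3805

MMMDCCCV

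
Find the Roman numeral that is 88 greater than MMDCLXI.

MMDCLXI = 2661
2661 + 88 = 2749

MMDCCXLIX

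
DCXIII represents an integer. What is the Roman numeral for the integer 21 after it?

DCXIII = 613
613 + 21 = 634

DCXXXIV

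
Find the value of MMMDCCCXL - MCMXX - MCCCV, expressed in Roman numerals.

MMMDCCCXL = 3840, MCMXX = 1920, MCCCV = 1305
3840 - 1920 = 1920
1920 - 1305 = 615

DCXV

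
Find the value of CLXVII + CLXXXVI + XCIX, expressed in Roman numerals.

CLXVII = 167, CLXXXVI = 186, XCIX = 99
167 + 186 = 353
353 + 99 = 452

CDLII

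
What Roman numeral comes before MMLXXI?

MMLXXI = 2071, so the previous integer is 2071 - 1 = 2070

MMLXX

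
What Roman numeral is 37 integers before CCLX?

CCLX = 260
260 - 37 = 223

CCXXIII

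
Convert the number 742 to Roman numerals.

Convert 742 to Roman numerals:
  742 contains 1×500 (D)
  242 contains 2×100 (CC)
  42 contains 1×40 (XL)
  2 contains 2×1 (II)

DCCXLII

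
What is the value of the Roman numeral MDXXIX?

MDXXIX: M=1000, D=500, X=10, X=10, IX=9
1000 + 500 + 10 + 10 + 9 = 1529

1529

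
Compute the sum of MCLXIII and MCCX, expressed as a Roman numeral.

MCLXIII = 1163
MCCX = 1210
1163 + 1210 = 2373

MMCCCLXXIII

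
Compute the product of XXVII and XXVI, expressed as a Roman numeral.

XXVII = 27
XXVI = 26
27 × 26 = 702

DCCII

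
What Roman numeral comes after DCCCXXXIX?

DCCCXXXIX = 839; next is 840

DCCCXL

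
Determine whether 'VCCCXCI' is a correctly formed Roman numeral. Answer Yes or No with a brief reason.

'VCCCXCI': Invalid subtractive combination: VC

No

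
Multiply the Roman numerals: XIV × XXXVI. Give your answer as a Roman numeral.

XIV = 14
XXXVI = 36
14 × 36 = 504

DIV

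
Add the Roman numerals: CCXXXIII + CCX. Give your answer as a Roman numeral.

CCXXXIII = 233
CCX = 210
233 + 210 = 443

CDXLIII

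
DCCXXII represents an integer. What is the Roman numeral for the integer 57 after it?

DCCXXII = 722
722 + 57 = 779

DCCLXXIX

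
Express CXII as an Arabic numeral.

CXII: C=100, X=10, I=1, I=1
100 + 10 + 1 + 1 = 112

112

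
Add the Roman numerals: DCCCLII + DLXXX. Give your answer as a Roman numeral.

DCCCLII = 852
DLXXX = 580
852 + 580 = 1432

MCDXXXII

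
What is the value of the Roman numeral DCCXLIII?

DCCXLIII: D=500, C=100, C=100, XL=40, I=1, I=1, I=1
500 + 100 + 100 + 40 + 1 + 1 + 1 = 743

743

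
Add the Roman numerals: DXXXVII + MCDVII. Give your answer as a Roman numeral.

DXXXVII = 537
MCDVII = 1407
537 + 1407 = 1944

MCMXLIV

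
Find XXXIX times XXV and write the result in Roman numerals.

XXXIX = 39
XXV = 25
39 × 25 = 975

CMLXXV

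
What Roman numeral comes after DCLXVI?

DCLXVI = 666; next is 667

DCLXVII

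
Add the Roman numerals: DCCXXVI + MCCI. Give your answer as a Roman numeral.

DCCXXVI = 726
MCCI = 1201
726 + 1201 = 1927

MCMXXVII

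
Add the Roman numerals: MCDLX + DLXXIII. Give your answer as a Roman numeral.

MCDLX = 1460
DLXXIII = 573
1460 + 573 = 2033

MMXXXIII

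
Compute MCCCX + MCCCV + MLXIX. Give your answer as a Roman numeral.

MCCCX = 1310, MCCCV = 1305, MLXIX = 1069
1310 + 1305 = 2615
2615 + 1069 = 3684

MMMDCLXXXIV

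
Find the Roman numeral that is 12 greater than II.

II = 2
2 + 12 = 14

XIV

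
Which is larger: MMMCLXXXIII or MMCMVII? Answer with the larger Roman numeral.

MMMCLXXXIII = 3183
MMCMVII = 2907
3183 is larger

MMMCLXXXIII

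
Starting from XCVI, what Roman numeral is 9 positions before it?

XCVI = 96
96 - 9 = 87

LXXXVII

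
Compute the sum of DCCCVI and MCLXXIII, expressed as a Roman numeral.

DCCCVI = 806
MCLXXIII = 1173
806 + 1173 = 1979

MCMLXXIX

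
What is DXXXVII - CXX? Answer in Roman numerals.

DXXXVII = 537
CXX = 120
537 - 120 = 417

CDXVII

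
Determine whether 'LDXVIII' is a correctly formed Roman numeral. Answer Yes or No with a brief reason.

'LDXVIII': Invalid subtractive combination: LD

No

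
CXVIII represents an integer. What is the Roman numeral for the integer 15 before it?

CXVIII = 118
118 - 15 = 103

CIII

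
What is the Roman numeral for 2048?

Convert 2048 to Roman numerals:
  2048 contains 2×1000 (MM)
  48 contains 1×40 (XL)
  8 contains 1×5 (V)
  3 contains 3×1 (III)

MMXLVIII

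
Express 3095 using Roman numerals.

Convert 3095 to Roman numerals:
  3095 contains 3×1000 (MMM)
  95 contains 1×90 (XC)
  5 contains 1×5 (V)

MMMXCV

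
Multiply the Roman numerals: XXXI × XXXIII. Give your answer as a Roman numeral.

XXXI = 31
XXXIII = 33
31 × 33 = 1023

MXXIII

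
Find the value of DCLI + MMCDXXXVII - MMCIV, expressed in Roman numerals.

DCLI = 651, MMCDXXXVII = 2437, MMCIV = 2104
651 + 2437 = 3088
3088 - 2104 = 984

CMLXXXIV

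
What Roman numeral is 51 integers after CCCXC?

CCCXC = 390
390 + 51 = 441

CDXLI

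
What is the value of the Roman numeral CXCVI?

CXCVI: C=100, XC=90, V=5, I=1
100 + 90 + 5 + 1 = 196

196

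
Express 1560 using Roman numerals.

Convert 1560 to Roman numerals:
  1560 contains 1×1000 (M)
  560 contains 1×500 (D)
  60 contains 1×50 (L)
  10 contains 1×10 (X)

MDLX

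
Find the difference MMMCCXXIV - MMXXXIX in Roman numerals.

MMMCCXXIV = 3224
MMXXXIX = 2039
3224 - 2039 = 1185

MCLXXXV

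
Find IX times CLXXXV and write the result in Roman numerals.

IX = 9
CLXXXV = 185
9 × 185 = 1665

MDCLXV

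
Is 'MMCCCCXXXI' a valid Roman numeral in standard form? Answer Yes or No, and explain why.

'MMCCCCXXXI': More than 3 consecutive C's

No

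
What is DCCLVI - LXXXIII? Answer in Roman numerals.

DCCLVI = 756
LXXXIII = 83
756 - 83 = 673

DCLXXIII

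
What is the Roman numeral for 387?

Convert 387 to Roman numerals:
  387 contains 3×100 (CCC)
  87 contains 1×50 (L)
  37 contains 3×10 (XXX)
  7 contains 1×5 (V)
  2 contains 2×1 (II)

CCCLXXXVII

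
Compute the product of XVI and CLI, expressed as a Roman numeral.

XVI = 16
CLI = 151
16 × 151 = 2416

MMCDXVI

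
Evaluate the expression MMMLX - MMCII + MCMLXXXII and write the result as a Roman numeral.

MMMLX = 3060, MMCII = 2102, MCMLXXXII = 1982
3060 - 2102 = 958
958 + 1982 = 2940

MMCMXL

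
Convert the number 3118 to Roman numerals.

Convert 3118 to Roman numerals:
  3118 contains 3×1000 (MMM)
  118 contains 1×100 (C)
  18 contains 1×10 (X)
  8 contains 1×5 (V)
  3 contains 3×1 (III)

MMMCXVIII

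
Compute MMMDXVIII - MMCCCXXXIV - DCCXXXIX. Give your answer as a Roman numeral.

MMMDXVIII = 3518, MMCCCXXXIV = 2334, DCCXXXIX = 739
3518 - 2334 = 1184
1184 - 739 = 445

CDXLV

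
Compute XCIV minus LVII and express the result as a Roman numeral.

XCIV = 94
LVII = 57
94 - 57 = 37

XXXVII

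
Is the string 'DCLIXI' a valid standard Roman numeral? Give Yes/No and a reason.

'DCLIXI': I cannot come right after the subtractive pair IX: once I is subtracted in IX, the next symbol must be smaller than I

No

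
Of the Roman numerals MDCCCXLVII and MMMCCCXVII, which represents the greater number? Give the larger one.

MDCCCXLVII = 1847
MMMCCCXVII = 3317
3317 is larger

MMMCCCXVII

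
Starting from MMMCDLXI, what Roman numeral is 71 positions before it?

MMMCDLXI = 3461
3461 - 71 = 3390

MMMCCCXC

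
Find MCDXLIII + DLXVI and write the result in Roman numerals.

MCDXLIII = 1443
DLXVI = 566
1443 + 566 = 2009

MMIX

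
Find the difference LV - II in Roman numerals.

LV = 55
II = 2
55 - 2 = 53

LIII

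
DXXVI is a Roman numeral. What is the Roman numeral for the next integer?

DXXVI = 526; next is 527

DXXVII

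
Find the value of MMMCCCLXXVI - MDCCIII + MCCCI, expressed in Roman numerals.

MMMCCCLXXVI = 3376, MDCCIII = 1703, MCCCI = 1301
3376 - 1703 = 1673
1673 + 1301 = 2974

MMCMLXXIV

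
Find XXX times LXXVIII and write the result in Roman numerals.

XXX = 30
LXXVIII = 78
30 × 78 = 2340

MMCCCXL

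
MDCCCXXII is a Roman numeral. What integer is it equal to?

MDCCCXXII: M=1000, D=500, C=100, C=100, C=100, X=10, X=10, I=1, I=1
1000 + 500 + 100 + 100 + 100 + 10 + 10 + 1 + 1 = 1822

1822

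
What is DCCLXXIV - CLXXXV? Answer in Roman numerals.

DCCLXXIV = 774
CLXXXV = 185
774 - 185 = 589

DLXXXIX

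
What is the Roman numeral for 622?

Convert 622 to Roman numerals:
  622 contains 1×500 (D)
  122 contains 1×100 (C)
  22 contains 2×10 (XX)
  2 contains 2×1 (II)

DCXXII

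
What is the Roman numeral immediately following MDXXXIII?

MDXXXIII = 1533; next is 1534

MDXXXIV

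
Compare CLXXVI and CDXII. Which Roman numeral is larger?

CLXXVI = 176
CDXII = 412
412 is larger

CDXII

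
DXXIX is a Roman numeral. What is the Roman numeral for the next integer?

DXXIX = 529, so the next integer is 529 + 1 = 530

DXXX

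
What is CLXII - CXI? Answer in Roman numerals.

CLXII = 162
CXI = 111
162 - 111 = 51

LI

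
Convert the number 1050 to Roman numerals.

Convert 1050 to Roman numerals:
  1050 contains 1×1000 (M)
  50 contains 1×50 (L)

ML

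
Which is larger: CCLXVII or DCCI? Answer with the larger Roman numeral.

CCLXVII = 267
DCCI = 701
701 is larger

DCCI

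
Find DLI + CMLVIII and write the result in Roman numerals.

DLI = 551
CMLVIII = 958
551 + 958 = 1509

MDIX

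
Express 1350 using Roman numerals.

Convert 1350 to Roman numerals:
  1350 contains 1×1000 (M)
  350 contains 3×100 (CCC)
  50 contains 1×50 (L)

MCCCL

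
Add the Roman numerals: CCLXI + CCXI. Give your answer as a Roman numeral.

CCLXI = 261
CCXI = 211
261 + 211 = 472

CDLXXII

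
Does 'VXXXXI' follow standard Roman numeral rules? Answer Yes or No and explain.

'VXXXXI': More than 3 consecutive X's

No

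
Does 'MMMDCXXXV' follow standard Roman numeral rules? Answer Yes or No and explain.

'MMMDCXXXV': Check the rules: uses only the symbols I, V, X, L, C, D, M; no symbol is repeated more than three times in a row; V, L and D each appear at most once; no smaller symbol precedes a larger one (values never increase from left to right). Value: M (1000) + M (1000) + M (1000) + D (500) + C (100) + X (10) + X (10) + X (10) + V (5) = 3635. So it is a valid standard Roman numeral.

Yes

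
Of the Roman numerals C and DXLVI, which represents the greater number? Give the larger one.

C = 100
DXLVI = 546
546 is larger

DXLVI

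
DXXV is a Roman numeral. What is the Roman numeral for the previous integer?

DXXV = 525, so the previous integer is 525 - 1 = 524

DXXIV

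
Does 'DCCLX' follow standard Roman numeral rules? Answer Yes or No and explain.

'DCCLX': Check the rules: uses only the symbols I, V, X, L, C, D, M; no symbol is repeated more than three times in a row; V, L and D each appear at most once; no smaller symbol precedes a larger one (values never increase from left to right). Value: D (500) + C (100) + C (100) + L (50) + X (10) = 760. So it is a valid standard Roman numeral.

Yes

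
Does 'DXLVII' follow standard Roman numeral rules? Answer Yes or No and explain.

'DXLVII': Check the rules: uses only the symbols I, V, X, L, C, D, M; no symbol is repeated more than three times in a row; V, L and D each appear at most once; the only place a smaller symbol precedes a larger one is the allowed subtractive pair XL, the symbol right after such a pair (if any) is smaller than the pair's first symbol, and otherwise the values never increase from left to right. Value: D (500) + XL (40) + V (5) + I (1) + I (1) = 547. So it is a valid standard Roman numeral.

Yes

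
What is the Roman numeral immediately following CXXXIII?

CXXXIII = 133; next is 134

CXXXIV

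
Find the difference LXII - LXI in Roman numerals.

LXII = 62
LXI = 61
62 - 61 = 1

I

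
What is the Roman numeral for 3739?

Convert 3739 to Roman numerals:
  3739 contains 3×1000 (MMM)
  739 contains 1×500 (D)
  239 contains 2×100 (CC)
  39 contains 3×10 (XXX)
  9 contains 1×9 (IX)

MMMDCCXXXIX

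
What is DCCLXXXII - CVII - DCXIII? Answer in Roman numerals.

DCCLXXXII = 782, CVII = 107, DCXIII = 613
782 - 107 = 675
675 - 613 = 62

LXII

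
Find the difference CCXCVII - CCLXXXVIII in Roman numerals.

CCXCVII = 297
CCLXXXVIII = 288
297 - 288 = 9

IX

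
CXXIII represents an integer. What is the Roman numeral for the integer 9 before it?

CXXIII = 123
123 - 9 = 114

CXIV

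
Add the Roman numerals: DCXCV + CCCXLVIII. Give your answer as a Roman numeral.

DCXCV = 695
CCCXLVIII = 348
695 + 348 = 1043

MXLIII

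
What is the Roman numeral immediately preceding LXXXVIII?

LXXXVIII = 88, so the previous integer is 88 - 1 = 87

LXXXVII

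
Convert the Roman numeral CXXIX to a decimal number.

CXXIX: C=100, X=10, X=10, IX=9
100 + 10 + 10 + 9 = 129

129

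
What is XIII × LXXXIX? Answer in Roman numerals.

XIII = 13
LXXXIX = 89
13 × 89 = 1157

MCLVII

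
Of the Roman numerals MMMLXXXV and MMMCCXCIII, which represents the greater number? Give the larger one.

MMMLXXXV = 3085
MMMCCXCIII = 3293
3293 is larger

MMMCCXCIII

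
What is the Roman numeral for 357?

Convert 357 to Roman numerals:
  357 contains 3×100 (CCC)
  57 contains 1×50 (L)
  7 contains 1×5 (V)
  2 contains 2×1 (II)

CCCLVII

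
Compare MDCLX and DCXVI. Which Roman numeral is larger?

MDCLX = 1660
DCXVI = 616
1660 is larger

MDCLX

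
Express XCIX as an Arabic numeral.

XCIX: XC=90, IX=9
90 + 9 = 99

99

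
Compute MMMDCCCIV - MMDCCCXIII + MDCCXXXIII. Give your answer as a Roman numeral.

MMMDCCCIV = 3804, MMDCCCXIII = 2813, MDCCXXXIII = 1733
3804 - 2813 = 991
991 + 1733 = 2724

MMDCCXXIV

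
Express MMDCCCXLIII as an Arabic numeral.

MMDCCCXLIII: M=1000, M=1000, D=500, C=100, C=100, C=100, XL=40, I=1, I=1, I=1
1000 + 1000 + 500 + 100 + 100 + 100 + 40 + 1 + 1 + 1 = 2843

2843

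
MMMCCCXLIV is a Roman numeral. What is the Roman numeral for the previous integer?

MMMCCCXLIV = 3344; previous is 3343

MMMCCCXLIII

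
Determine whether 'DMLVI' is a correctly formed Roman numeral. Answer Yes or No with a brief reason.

'DMLVI': Invalid subtractive combination: DM

No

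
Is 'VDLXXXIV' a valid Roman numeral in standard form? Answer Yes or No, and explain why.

'VDLXXXIV': V should not appear more than once

No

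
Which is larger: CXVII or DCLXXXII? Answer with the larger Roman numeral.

CXVII = 117
DCLXXXII = 682
682 is larger

DCLXXXII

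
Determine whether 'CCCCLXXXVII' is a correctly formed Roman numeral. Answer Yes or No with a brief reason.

'CCCCLXXXVII': More than 3 consecutive C's

No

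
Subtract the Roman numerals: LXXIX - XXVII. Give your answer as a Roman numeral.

LXXIX = 79
XXVII = 27
79 - 27 = 52

LII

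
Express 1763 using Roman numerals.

Convert 1763 to Roman numerals:
  1763 contains 1×1000 (M)
  763 contains 1×500 (D)
  263 contains 2×100 (CC)
  63 contains 1×50 (L)
  13 contains 1×10 (X)
  3 contains 3×1 (III)

MDCCLXIII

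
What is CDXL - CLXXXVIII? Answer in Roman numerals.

CDXL = 440
CLXXXVIII = 188
440 - 188 = 252

CCLII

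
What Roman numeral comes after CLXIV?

CLXIV = 164; next is 165

CLXV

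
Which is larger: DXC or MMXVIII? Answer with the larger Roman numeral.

DXC = 590
MMXVIII = 2018
2018 is larger

MMXVIII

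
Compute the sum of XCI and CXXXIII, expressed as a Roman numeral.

XCI = 91
CXXXIII = 133
91 + 133 = 224

CCXXIV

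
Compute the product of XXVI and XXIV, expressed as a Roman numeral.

XXVI = 26
XXIV = 24
26 × 24 = 624

DCXXIV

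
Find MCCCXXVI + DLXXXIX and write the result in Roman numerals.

MCCCXXVI = 1326
DLXXXIX = 589
1326 + 589 = 1915

MCMXV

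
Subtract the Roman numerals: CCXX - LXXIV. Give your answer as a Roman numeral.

CCXX = 220
LXXIV = 74
220 - 74 = 146

CXLVI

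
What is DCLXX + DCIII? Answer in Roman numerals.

DCLXX = 670
DCIII = 603
670 + 603 = 1273

MCCLXXIII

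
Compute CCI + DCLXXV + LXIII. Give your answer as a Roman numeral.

CCI = 201, DCLXXV = 675, LXIII = 63
201 + 675 = 876
876 + 63 = 939

CMXXXIX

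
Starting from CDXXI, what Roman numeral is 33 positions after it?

CDXXI = 421
421 + 33 = 454

CDLIV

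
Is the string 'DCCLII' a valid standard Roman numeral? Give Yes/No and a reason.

'DCCLII': Check the rules: uses only the symbols I, V, X, L, C, D, M; no symbol is repeated more than three times in a row; V, L and D each appear at most once; no smaller symbol precedes a larger one (values never increase from left to right). Value: D (500) + C (100) + C (100) + L (50) + I (1) + I (1) = 752. So it is a valid standard Roman numeral.

Yes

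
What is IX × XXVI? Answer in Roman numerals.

IX = 9
XXVI = 26
9 × 26 = 234

CCXXXIV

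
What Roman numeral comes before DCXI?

DCXI = 611, so the previous integer is 611 - 1 = 610

DCX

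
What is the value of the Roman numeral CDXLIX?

CDXLIX: CD=400, XL=40, IX=9
400 + 40 + 9 = 449

449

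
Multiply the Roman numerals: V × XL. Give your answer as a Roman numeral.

V = 5
XL = 40
5 × 40 = 200

CC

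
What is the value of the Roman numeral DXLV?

DXLV: D=500, XL=40, V=5
500 + 40 + 5 = 545

545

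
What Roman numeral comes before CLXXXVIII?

CLXXXVIII = 188, so the previous integer is 188 - 1 = 187

CLXXXVII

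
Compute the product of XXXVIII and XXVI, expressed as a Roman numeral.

XXXVIII = 38
XXVI = 26
38 × 26 = 988

CMLXXXVIII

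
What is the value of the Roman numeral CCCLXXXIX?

CCCLXXXIX: C=100, C=100, C=100, L=50, X=10, X=10, X=10, IX=9
100 + 100 + 100 + 50 + 10 + 10 + 10 + 9 = 389

389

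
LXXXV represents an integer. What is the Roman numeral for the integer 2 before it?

LXXXV = 85
85 - 2 = 83

LXXXIII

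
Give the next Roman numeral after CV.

CV = 105; next is 106

CVI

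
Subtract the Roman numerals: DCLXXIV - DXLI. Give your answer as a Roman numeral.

DCLXXIV = 674
DXLI = 541
674 - 541 = 133

CXXXIII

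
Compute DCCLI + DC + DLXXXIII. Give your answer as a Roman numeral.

DCCLI = 751, DC = 600, DLXXXIII = 583
751 + 600 = 1351
1351 + 583 = 1934

MCMXXXIV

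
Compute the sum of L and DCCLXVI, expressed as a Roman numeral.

L = 50
DCCLXVI = 766
50 + 766 = 816

DCCCXVI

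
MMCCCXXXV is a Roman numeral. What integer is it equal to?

MMCCCXXXV: M=1000, M=1000, C=100, C=100, C=100, X=10, X=10, X=10, V=5
1000 + 1000 + 100 + 100 + 100 + 10 + 10 + 10 + 5 = 2335

2335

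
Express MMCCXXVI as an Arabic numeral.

MMCCXXVI: M=1000, M=1000, C=100, C=100, X=10, X=10, V=5, I=1
1000 + 1000 + 100 + 100 + 10 + 10 + 5 + 1 = 2226

2226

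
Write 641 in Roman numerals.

Convert 641 to Roman numerals:
  641 contains 1×500 (D)
  141 contains 1×100 (C)
  41 contains 1×40 (XL)
  1 contains 1×1 (I)

DCXLI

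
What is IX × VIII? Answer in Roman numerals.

IX = 9
VIII = 8
9 × 8 = 72

LXXII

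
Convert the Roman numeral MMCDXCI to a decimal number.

MMCDXCI: M=1000, M=1000, CD=400, XC=90, I=1
1000 + 1000 + 400 + 90 + 1 = 2491

2491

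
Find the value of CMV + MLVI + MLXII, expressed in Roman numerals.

CMV = 905, MLVI = 1056, MLXII = 1062
905 + 1056 = 1961
1961 + 1062 = 3023

MMMXXIII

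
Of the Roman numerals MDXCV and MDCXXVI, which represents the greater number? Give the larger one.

MDXCV = 1595
MDCXXVI = 1626
1626 is larger

MDCXXVI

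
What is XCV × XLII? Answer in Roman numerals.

XCV = 95
XLII = 42
95 × 42 = 3990

MMMCMXC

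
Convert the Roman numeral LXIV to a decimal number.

LXIV: L=50, X=10, IV=4
50 + 10 + 4 = 64

64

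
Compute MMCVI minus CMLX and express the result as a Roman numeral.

MMCVI = 2106
CMLX = 960
2106 - 960 = 1146

MCXLVI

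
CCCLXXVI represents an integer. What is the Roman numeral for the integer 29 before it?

CCCLXXVI = 376
376 - 29 = 347

CCCXLVII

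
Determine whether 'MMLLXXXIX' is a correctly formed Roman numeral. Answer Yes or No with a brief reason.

'MMLLXXXIX': L should not appear more than once

No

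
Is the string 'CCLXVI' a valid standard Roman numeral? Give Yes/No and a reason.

'CCLXVI': Check the rules: uses only the symbols I, V, X, L, C, D, M; no symbol is repeated more than three times in a row; V, L and D each appear at most once; no smaller symbol precedes a larger one (values never increase from left to right). Value: C (100) + C (100) + L (50) + X (10) + V (5) + I (1) = 266. So it is a valid standard Roman numeral.

Yes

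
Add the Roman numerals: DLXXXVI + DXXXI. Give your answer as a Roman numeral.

DLXXXVI = 586
DXXXI = 531
586 + 531 = 1117

MCXVII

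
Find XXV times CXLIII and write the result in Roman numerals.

XXV = 25
CXLIII = 143
25 × 143 = 3575

MMMDLXXV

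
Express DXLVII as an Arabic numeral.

DXLVII: D=500, XL=40, V=5, I=1, I=1
500 + 40 + 5 + 1 + 1 = 547

547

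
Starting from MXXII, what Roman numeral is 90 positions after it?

MXXII = 1022
1022 + 90 = 1112

MCXII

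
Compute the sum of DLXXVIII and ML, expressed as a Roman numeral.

DLXXVIII = 578
ML = 1050
578 + 1050 = 1628

MDCXXVIII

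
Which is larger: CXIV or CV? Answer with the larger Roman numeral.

CXIV = 114
CV = 105
114 is larger

CXIV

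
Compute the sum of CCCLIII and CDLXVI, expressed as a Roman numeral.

CCCLIII = 353
CDLXVI = 466
353 + 466 = 819

DCCCXIX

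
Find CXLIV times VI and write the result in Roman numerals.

CXLIV = 144
VI = 6
144 × 6 = 864

DCCCLXIV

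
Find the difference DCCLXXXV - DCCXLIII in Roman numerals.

DCCLXXXV = 785
DCCXLIII = 743
785 - 743 = 42

XLII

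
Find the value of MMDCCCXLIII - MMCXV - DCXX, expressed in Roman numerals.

MMDCCCXLIII = 2843, MMCXV = 2115, DCXX = 620
2843 - 2115 = 728
728 - 620 = 108

CVIII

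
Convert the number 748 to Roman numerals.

Convert 748 to Roman numerals:
  748 contains 1×500 (D)
  248 contains 2×100 (CC)
  48 contains 1×40 (XL)
  8 contains 1×5 (V)
  3 contains 3×1 (III)

DCCXLVIII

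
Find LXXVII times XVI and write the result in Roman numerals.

LXXVII = 77
XVI = 16
77 × 16 = 1232

MCCXXXII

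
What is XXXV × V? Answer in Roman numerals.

XXXV = 35
V = 5
35 × 5 = 175

CLXXV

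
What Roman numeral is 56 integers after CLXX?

CLXX = 170
170 + 56 = 226

CCXXVI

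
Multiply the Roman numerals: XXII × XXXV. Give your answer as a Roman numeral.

XXII = 22
XXXV = 35
22 × 35 = 770

DCCLXX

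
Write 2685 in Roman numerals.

Convert 2685 to Roman numerals:
  2685 contains 2×1000 (MM)
  685 contains 1×500 (D)
  185 contains 1×100 (C)
  85 contains 1×50 (L)
  35 contains 3×10 (XXX)
  5 contains 1×5 (V)

MMDCLXXXV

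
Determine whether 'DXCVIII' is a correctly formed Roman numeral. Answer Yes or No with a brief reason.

'DXCVIII': Check the rules: uses only the symbols I, V, X, L, C, D, M; no symbol is repeated more than three times in a row; V, L and D each appear at most once; the only place a smaller symbol precedes a larger one is the allowed subtractive pair XC, the symbol right after such a pair (if any) is smaller than the pair's first symbol, and otherwise the values never increase from left to right. Value: D (500) + XC (90) + V (5) + I (1) + I (1) + I (1) = 598. So it is a valid standard Roman numeral.

Yes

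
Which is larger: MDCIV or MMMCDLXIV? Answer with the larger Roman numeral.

MDCIV = 1604
MMMCDLXIV = 3464
3464 is larger

MMMCDLXIV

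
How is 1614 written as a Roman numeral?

Convert 1614 to Roman numerals:
  1614 contains 1×1000 (M)
  614 contains 1×500 (D)
  114 contains 1×100 (C)
  14 contains 1×10 (X)
  4 contains 1×4 (IV)

MDCXIV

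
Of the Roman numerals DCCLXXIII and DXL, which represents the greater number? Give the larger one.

DCCLXXIII = 773
DXL = 540
773 is larger

DCCLXXIII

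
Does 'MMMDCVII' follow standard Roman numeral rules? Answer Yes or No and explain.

'MMMDCVII': Check the rules: uses only the symbols I, V, X, L, C, D, M; no symbol is repeated more than three times in a row; V, L and D each appear at most once; no smaller symbol precedes a larger one (values never increase from left to right). Value: M (1000) + M (1000) + M (1000) + D (500) + C (100) + V (5) + I (1) + I (1) = 3607. So it is a valid standard Roman numeral.

Yes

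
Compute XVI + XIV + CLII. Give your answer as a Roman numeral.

XVI = 16, XIV = 14, CLII = 152
16 + 14 = 30
30 + 152 = 182

CLXXXII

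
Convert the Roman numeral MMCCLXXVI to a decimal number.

MMCCLXXVI: M=1000, M=1000, C=100, C=100, L=50, X=10, X=10, V=5, I=1
1000 + 1000 + 100 + 100 + 50 + 10 + 10 + 5 + 1 = 2276

2276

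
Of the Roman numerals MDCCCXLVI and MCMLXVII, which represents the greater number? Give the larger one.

MDCCCXLVI = 1846
MCMLXVII = 1967
1967 is larger

MCMLXVII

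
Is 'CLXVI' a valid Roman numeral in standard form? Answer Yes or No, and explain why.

'CLXVI': Check the rules: uses only the symbols I, V, X, L, C, D, M; no symbol is repeated more than three times in a row; V, L and D each appear at most once; no smaller symbol precedes a larger one (values never increase from left to right). Value: C (100) + L (50) + X (10) + V (5) + I (1) = 166. So it is a valid standard Roman numeral.

Yes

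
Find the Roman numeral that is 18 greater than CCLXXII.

CCLXXII = 272
272 + 18 = 290

CCXC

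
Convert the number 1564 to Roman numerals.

Convert 1564 to Roman numerals:
  1564 contains 1×1000 (M)
  564 contains 1×500 (D)
  64 contains 1×50 (L)
  14 contains 1×10 (X)
  4 contains 1×4 (IV)

MDLXIV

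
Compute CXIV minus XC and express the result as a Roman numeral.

CXIV = 114
XC = 90
114 - 90 = 24

XXIV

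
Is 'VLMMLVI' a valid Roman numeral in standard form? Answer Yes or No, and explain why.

'VLMMLVI': V should not appear more than once

No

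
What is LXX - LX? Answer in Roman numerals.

LXX = 70
LX = 60
70 - 60 = 10

X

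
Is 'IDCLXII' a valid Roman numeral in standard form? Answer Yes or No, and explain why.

'IDCLXII': Invalid subtractive combination: ID

No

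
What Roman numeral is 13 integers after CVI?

CVI = 106
106 + 13 = 119

CXIX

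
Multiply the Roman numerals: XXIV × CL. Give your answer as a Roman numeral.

XXIV = 24
CL = 150
24 × 150 = 3600

MMMDC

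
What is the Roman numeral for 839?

Convert 839 to Roman numerals:
  839 contains 1×500 (D)
  339 contains 3×100 (CCC)
  39 contains 3×10 (XXX)
  9 contains 1×9 (IX)

DCCCXXXIX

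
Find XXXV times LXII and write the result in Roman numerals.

XXXV = 35
LXII = 62
35 × 62 = 2170

MMCLXX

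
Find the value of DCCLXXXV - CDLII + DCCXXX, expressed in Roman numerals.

DCCLXXXV = 785, CDLII = 452, DCCXXX = 730
785 - 452 = 333
333 + 730 = 1063

MLXIII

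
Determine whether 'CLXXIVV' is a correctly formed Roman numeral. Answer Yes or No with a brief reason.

'CLXXIVV': V should not appear more than once

No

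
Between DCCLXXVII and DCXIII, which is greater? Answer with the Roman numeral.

DCCLXXVII = 777
DCXIII = 613
777 is larger

DCCLXXVII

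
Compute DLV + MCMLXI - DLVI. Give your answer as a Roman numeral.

DLV = 555, MCMLXI = 1961, DLVI = 556
555 + 1961 = 2516
2516 - 556 = 1960

MCMLX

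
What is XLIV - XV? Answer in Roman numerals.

XLIV = 44
XV = 15
44 - 15 = 29

XXIX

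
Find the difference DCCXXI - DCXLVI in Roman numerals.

DCCXXI = 721
DCXLVI = 646
721 - 646 = 75

LXXV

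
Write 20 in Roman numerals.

Convert 20 to Roman numerals:
  20 contains 2×10 (XX)

XX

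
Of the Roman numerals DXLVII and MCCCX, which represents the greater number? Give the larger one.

DXLVII = 547
MCCCX = 1310
1310 is larger

MCCCX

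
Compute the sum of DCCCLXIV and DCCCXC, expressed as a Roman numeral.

DCCCLXIV = 864
DCCCXC = 890
864 + 890 = 1754

MDCCLIV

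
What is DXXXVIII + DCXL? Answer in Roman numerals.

DXXXVIII = 538
DCXL = 640
538 + 640 = 1178

MCLXXVIII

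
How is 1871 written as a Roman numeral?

Convert 1871 to Roman numerals:
  1871 contains 1×1000 (M)
  871 contains 1×500 (D)
  371 contains 3×100 (CCC)
  71 contains 1×50 (L)
  21 contains 2×10 (XX)
  1 contains 1×1 (I)

MDCCCLXXI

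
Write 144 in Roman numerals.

Convert 144 to Roman numerals:
  144 contains 1×100 (C)
  44 contains 1×40 (XL)
  4 contains 1×4 (IV)

CXLIV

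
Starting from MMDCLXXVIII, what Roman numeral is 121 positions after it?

MMDCLXXVIII = 2678
2678 + 121 = 2799

MMDCCXCIX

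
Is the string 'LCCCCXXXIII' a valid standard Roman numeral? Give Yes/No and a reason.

'LCCCCXXXIII': More than 3 consecutive C's

No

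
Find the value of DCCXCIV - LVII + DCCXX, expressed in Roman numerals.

DCCXCIV = 794, LVII = 57, DCCXX = 720
794 - 57 = 737
737 + 720 = 1457

MCDLVII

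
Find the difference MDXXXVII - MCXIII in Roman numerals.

MDXXXVII = 1537
MCXIII = 1113
1537 - 1113 = 424

CDXXIV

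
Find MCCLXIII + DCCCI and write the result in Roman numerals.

MCCLXIII = 1263
DCCCI = 801
1263 + 801 = 2064

MMLXIV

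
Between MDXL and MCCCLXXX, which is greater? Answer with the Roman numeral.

MDXL = 1540
MCCCLXXX = 1380
1540 is larger

MDXL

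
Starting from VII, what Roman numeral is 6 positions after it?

VII = 7
7 + 6 = 13

XIII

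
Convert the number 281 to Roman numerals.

Convert 281 to Roman numerals:
  281 contains 2×100 (CC)
  81 contains 1×50 (L)
  31 contains 3×10 (XXX)
  1 contains 1×1 (I)

CCLXXXI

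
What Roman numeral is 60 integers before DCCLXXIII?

DCCLXXIII = 773
773 - 60 = 713

DCCXIII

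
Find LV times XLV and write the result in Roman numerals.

LV = 55
XLV = 45
55 × 45 = 2475

MMCDLXXV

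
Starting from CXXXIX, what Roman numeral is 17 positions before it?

CXXXIX = 139
139 - 17 = 122

CXXII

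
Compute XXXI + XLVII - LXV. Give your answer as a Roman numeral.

XXXI = 31, XLVII = 47, LXV = 65
31 + 47 = 78
78 - 65 = 13

XIII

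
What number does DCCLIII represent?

DCCLIII: D=500, C=100, C=100, L=50, I=1, I=1, I=1
500 + 100 + 100 + 50 + 1 + 1 + 1 = 753

753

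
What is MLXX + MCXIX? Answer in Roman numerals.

MLXX = 1070
MCXIX = 1119
1070 + 1119 = 2189

MMCLXXXIX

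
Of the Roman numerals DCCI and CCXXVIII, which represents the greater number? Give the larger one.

DCCI = 701
CCXXVIII = 228
701 is larger

DCCI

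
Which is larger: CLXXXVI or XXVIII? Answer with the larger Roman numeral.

CLXXXVI = 186
XXVIII = 28
186 is larger

CLXXXVI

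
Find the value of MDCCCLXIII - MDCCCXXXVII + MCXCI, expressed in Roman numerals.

MDCCCLXIII = 1863, MDCCCXXXVII = 1837, MCXCI = 1191
1863 - 1837 = 26
26 + 1191 = 1217

MCCXVII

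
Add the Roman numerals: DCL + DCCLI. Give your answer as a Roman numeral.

DCL = 650
DCCLI = 751
650 + 751 = 1401

MCDI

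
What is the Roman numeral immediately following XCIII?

XCIII = 93, so the next integer is 93 + 1 = 94

XCIV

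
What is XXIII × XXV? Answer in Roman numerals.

XXIII = 23
XXV = 25
23 × 25 = 575

DLXXV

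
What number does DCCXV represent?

DCCXV: D=500, C=100, C=100, X=10, V=5
500 + 100 + 100 + 10 + 5 = 715

715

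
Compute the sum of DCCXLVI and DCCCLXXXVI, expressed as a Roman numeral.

DCCXLVI = 746
DCCCLXXXVI = 886
746 + 886 = 1632

MDCXXXII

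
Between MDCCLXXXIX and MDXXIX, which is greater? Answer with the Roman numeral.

MDCCLXXXIX = 1789
MDXXIX = 1529
1789 is larger

MDCCLXXXIX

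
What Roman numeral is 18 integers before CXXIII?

CXXIII = 123
123 - 18 = 105

CV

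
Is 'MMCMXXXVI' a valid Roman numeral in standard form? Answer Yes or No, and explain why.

'MMCMXXXVI': Check the rules: uses only the symbols I, V, X, L, C, D, M; no symbol is repeated more than three times in a row; V, L and D each appear at most once; the only place a smaller symbol precedes a larger one is the allowed subtractive pair CM, the symbol right after such a pair (if any) is smaller than the pair's first symbol, and otherwise the values never increase from left to right. Value: M (1000) + M (1000) + CM (900) + X (10) + X (10) + X (10) + V (5) + I (1) = 2936. So it is a valid standard Roman numeral.

Yes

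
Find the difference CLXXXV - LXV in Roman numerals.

CLXXXV = 185
LXV = 65
185 - 65 = 120

CXX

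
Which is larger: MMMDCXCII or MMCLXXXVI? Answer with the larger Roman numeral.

MMMDCXCII = 3692
MMCLXXXVI = 2186
3692 is larger

MMMDCXCII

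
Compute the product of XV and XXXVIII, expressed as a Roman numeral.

XV = 15
XXXVIII = 38
15 × 38 = 570

DLXX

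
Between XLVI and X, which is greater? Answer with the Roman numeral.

XLVI = 46
X = 10
46 is larger

XLVI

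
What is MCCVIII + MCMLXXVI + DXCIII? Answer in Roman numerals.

MCCVIII = 1208, MCMLXXVI = 1976, DXCIII = 593
1208 + 1976 = 3184
3184 + 593 = 3777

MMMDCCLXXVII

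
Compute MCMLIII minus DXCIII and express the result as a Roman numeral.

MCMLIII = 1953
DXCIII = 593
1953 - 593 = 1360

MCCCLX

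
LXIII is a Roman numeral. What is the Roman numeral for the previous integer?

LXIII = 63, so the previous integer is 63 - 1 = 62

LXII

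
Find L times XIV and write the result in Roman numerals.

L = 50
XIV = 14
50 × 14 = 700

DCC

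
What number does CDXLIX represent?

CDXLIX: CD=400, XL=40, IX=9
400 + 40 + 9 = 449

449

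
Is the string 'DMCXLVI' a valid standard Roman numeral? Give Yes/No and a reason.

'DMCXLVI': Invalid subtractive combination: DM

No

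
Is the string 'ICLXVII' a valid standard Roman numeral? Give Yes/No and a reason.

'ICLXVII': Invalid subtractive combination: IC

No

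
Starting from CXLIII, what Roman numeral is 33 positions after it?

CXLIII = 143
143 + 33 = 176

CLXXVI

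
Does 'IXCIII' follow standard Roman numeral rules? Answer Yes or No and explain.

'IXCIII': I (position 1) comes before the larger symbol C (position 3) without being directly in front of it as a subtractive pair; apart from IV, IX, XL, XC, CD and CM, symbols must go from largest to smallest

No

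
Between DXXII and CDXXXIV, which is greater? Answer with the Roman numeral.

DXXII = 522
CDXXXIV = 434
522 is larger

DXXII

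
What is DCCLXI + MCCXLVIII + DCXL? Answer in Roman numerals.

DCCLXI = 761, MCCXLVIII = 1248, DCXL = 640
761 + 1248 = 2009
2009 + 640 = 2649

MMDCXLIX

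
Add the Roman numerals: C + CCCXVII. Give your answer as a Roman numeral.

C = 100
CCCXVII = 317
100 + 317 = 417

CDXVII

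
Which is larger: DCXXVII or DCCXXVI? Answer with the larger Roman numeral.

DCXXVII = 627
DCCXXVI = 726
726 is larger

DCCXXVI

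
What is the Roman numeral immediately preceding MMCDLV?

MMCDLV = 2455, so the previous integer is 2455 - 1 = 2454

MMCDLIV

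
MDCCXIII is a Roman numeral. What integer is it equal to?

MDCCXIII: M=1000, D=500, C=100, C=100, X=10, I=1, I=1, I=1
1000 + 500 + 100 + 100 + 10 + 1 + 1 + 1 = 1713

1713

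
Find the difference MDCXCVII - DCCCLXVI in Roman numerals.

MDCXCVII = 1697
DCCCLXVI = 866
1697 - 866 = 831

DCCCXXXI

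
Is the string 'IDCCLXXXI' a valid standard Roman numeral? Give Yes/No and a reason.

'IDCCLXXXI': Invalid subtractive combination: ID

No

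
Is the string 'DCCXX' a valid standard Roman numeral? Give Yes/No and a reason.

'DCCXX': Check the rules: uses only the symbols I, V, X, L, C, D, M; no symbol is repeated more than three times in a row; V, L and D each appear at most once; no smaller symbol precedes a larger one (values never increase from left to right). Value: D (500) + C (100) + C (100) + X (10) + X (10) = 720. So it is a valid standard Roman numeral.

Yes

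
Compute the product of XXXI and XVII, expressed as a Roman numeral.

XXXI = 31
XVII = 17
31 × 17 = 527

DXXVII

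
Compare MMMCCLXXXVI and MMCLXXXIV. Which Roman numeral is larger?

MMMCCLXXXVI = 3286
MMCLXXXIV = 2184
3286 is larger

MMMCCLXXXVI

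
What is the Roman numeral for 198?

Convert 198 to Roman numerals:
  198 contains 1×100 (C)
  98 contains 1×90 (XC)
  8 contains 1×5 (V)
  3 contains 3×1 (III)

CXCVIII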